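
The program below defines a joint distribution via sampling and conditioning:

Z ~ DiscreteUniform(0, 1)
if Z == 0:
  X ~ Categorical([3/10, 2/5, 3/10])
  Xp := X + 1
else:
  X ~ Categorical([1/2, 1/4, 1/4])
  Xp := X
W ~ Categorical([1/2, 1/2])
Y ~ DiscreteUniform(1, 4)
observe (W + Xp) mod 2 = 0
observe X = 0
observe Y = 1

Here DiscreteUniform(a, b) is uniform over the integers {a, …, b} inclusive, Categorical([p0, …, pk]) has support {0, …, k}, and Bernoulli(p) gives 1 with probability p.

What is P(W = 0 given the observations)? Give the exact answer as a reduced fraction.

Enumerate traces; 2 have nonzero weight after conditioning:
  (Z=0, X=0, W=1, Y=1) weight 3/160
  (Z=1, X=0, W=0, Y=1) weight 1/32
Group by W:
  weight(W=0) = 1/32
  weight(W=1) = 3/160
Total weight = 1/32 + 3/160 = 1/20
P(W=0 | obs) = 1/32 / 1/20 = 5/8
P(W=1 | obs) = 3/160 / 1/20 = 3/8

P(W = 0 | obs) = 5/8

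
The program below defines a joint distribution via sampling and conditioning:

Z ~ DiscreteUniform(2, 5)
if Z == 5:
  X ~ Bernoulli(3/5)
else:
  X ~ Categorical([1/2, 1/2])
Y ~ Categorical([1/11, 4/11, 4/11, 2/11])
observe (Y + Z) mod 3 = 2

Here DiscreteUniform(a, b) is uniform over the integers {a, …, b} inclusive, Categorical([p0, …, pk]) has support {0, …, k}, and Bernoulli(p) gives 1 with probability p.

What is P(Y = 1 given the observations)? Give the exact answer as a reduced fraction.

Enumerate traces; 12 have nonzero weight after conditioning:
  (Z=2, X=0, Y=0) weight 1/88
  (Z=2, X=0, Y=3) weight 1/44
  (Z=2, X=1, Y=0) weight 1/88
  (Z=2, X=1, Y=3) weight 1/44
  (Z=3, X=0, Y=2) weight 1/22
  (Z=3, X=1, Y=2) weight 1/22
  (Z=4, X=0, Y=1) weight 1/22
  (Z=4, X=1, Y=1) weight 1/22
  … 4 more
Group by Y:
  weight(Y=0) = 1/22
  weight(Y=1) = 1/11
  weight(Y=2) = 1/11
  weight(Y=3) = 1/11
Total weight = 1/22 + 1/11 + 1/11 + 1/11 = 7/22
P(Y=0 | obs) = 1/22 / 7/22 = 1/7
P(Y=1 | obs) = 1/11 / 7/22 = 2/7
P(Y=2 | obs) = 1/11 / 7/22 = 2/7
P(Y=3 | obs) = 1/11 / 7/22 = 2/7

P(Y = 1 | obs) = 2/7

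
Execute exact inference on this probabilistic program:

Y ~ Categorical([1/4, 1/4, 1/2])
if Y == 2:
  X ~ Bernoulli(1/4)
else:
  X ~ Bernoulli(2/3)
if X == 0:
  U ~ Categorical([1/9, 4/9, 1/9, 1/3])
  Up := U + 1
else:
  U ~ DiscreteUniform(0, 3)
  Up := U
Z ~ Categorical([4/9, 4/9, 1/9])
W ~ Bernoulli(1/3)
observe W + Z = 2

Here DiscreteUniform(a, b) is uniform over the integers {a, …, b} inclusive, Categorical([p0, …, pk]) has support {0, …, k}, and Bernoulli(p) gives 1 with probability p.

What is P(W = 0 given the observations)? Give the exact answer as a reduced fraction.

P(W = 0 | obs) = 1/3

Enumerate traces; 48 have nonzero weight after conditioning:
  (Y=0, X=0, U=0, Z=1, W=1) weight 1/729
  (Y=0, X=0, U=0, Z=2, W=0) weight 1/1458
  (Y=0, X=0, U=1, Z=1, W=1) weight 4/729
  (Y=0, X=0, U=1, Z=2, W=0) weight 2/729
  (Y=0, X=0, U=2, Z=1, W=1) weight 1/729
  (Y=0, X=0, U=2, Z=2, W=0) weight 1/1458
  (Y=0, X=0, U=3, Z=1, W=1) weight 1/243
  (Y=0, X=0, U=3, Z=2, W=0) weight 1/486
  … 40 more
Group by W:
  weight(W=0) = 2/27
  weight(W=1) = 4/27
Total weight = 2/27 + 4/27 = 2/9
P(W=0 | obs) = 2/27 / 2/9 = 1/3
P(W=1 | obs) = 4/27 / 2/9 = 2/3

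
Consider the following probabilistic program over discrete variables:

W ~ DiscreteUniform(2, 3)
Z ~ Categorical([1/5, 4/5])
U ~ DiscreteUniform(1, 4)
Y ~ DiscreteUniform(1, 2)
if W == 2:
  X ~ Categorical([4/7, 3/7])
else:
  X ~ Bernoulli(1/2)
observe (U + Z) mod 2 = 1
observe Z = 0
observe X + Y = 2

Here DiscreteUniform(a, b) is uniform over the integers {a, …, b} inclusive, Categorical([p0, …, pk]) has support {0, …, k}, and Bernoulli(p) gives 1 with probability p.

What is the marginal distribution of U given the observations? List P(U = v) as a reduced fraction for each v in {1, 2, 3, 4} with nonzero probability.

P(U=1) = 1/2, P(U=3) = 1/2

Enumerate traces; 8 have nonzero weight after conditioning:
  (W=2, Z=0, U=1, Y=1, X=1) weight 3/560
  (W=2, Z=0, U=1, Y=2, X=0) weight 1/140
  (W=2, Z=0, U=3, Y=1, X=1) weight 3/560
  (W=2, Z=0, U=3, Y=2, X=0) weight 1/140
  (W=3, Z=0, U=1, Y=1, X=1) weight 1/160
  (W=3, Z=0, U=1, Y=2, X=0) weight 1/160
  (W=3, Z=0, U=3, Y=1, X=1) weight 1/160
  (W=3, Z=0, U=3, Y=2, X=0) weight 1/160
Group by U:
  weight(U=1) = 1/40
  weight(U=3) = 1/40
Total weight = 1/40 + 1/40 = 1/20
P(U=1 | obs) = 1/40 / 1/20 = 1/2
P(U=3 | obs) = 1/40 / 1/20 = 1/2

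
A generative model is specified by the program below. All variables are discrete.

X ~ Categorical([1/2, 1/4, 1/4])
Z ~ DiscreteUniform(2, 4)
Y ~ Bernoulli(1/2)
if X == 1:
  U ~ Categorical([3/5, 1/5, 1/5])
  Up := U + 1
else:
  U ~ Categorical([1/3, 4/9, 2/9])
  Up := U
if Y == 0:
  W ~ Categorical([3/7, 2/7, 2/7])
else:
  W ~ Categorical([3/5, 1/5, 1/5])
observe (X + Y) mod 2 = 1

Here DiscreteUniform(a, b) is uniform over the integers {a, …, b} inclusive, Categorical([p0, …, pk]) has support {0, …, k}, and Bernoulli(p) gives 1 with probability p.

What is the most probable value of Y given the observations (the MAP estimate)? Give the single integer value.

Enumerate traces; 81 have nonzero weight after conditioning:
  (X=0, Z=2, Y=1, U=0, W=0) weight 1/60
  (X=0, Z=2, Y=1, U=0, W=1) weight 1/180
  (X=0, Z=2, Y=1, U=0, W=2) weight 1/180
  (X=0, Z=2, Y=1, U=1, W=0) weight 1/45
  (X=0, Z=2, Y=1, U=1, W=1) weight 1/135
  (X=0, Z=2, Y=1, U=1, W=2) weight 1/135
  (X=0, Z=2, Y=1, U=2, W=0) weight 1/90
  (X=0, Z=2, Y=1, U=2, W=1) weight 1/270
  (X=1, Z=2, Y=0, U=0, W=0) weight 3/280
  … 72 more
Group by Y:
  weight(Y=0) = 1/8
  weight(Y=1) = 3/8
Total weight = 1/8 + 3/8 = 1/2
P(Y=0 | obs) = 1/8 / 1/2 = 1/4
P(Y=1 | obs) = 3/8 / 1/2 = 3/4
argmax = 1

argmax_v P(Y = v | obs) = 1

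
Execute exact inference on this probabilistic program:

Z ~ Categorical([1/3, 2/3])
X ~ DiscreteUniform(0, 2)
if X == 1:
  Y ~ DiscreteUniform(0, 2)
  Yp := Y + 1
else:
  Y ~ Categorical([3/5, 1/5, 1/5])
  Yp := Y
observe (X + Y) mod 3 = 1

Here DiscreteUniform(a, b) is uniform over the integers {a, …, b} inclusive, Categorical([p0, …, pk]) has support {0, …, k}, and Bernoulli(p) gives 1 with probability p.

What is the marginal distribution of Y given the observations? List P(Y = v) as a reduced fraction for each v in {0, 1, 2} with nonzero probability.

P(Y=0) = 5/11, P(Y=1) = 3/11, P(Y=2) = 3/11

Enumerate traces; 6 have nonzero weight after conditioning:
  (Z=0, X=0, Y=1) weight 1/45
  (Z=0, X=1, Y=0) weight 1/27
  (Z=0, X=2, Y=2) weight 1/45
  (Z=1, X=0, Y=1) weight 2/45
  (Z=1, X=1, Y=0) weight 2/27
  (Z=1, X=2, Y=2) weight 2/45
Group by Y:
  weight(Y=0) = 1/9
  weight(Y=1) = 1/15
  weight(Y=2) = 1/15
Total weight = 1/9 + 1/15 + 1/15 = 11/45
P(Y=0 | obs) = 1/9 / 11/45 = 5/11
P(Y=1 | obs) = 1/15 / 11/45 = 3/11
P(Y=2 | obs) = 1/15 / 11/45 = 3/11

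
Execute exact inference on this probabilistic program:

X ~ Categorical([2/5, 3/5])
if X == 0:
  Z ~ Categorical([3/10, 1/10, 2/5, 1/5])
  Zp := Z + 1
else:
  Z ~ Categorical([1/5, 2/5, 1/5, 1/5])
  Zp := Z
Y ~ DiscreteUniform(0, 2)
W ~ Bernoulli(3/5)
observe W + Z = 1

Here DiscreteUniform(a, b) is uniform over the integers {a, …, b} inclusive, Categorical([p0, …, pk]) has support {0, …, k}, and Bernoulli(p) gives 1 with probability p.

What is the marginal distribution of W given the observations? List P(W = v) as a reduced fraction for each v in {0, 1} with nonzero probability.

P(W=0) = 7/16, P(W=1) = 9/16

Enumerate traces; 12 have nonzero weight after conditioning:
  (X=0, Z=0, Y=0, W=1) weight 3/125
  (X=0, Z=0, Y=1, W=1) weight 3/125
  (X=0, Z=0, Y=2, W=1) weight 3/125
  (X=0, Z=1, Y=0, W=0) weight 2/375
  (X=0, Z=1, Y=1, W=0) weight 2/375
  (X=0, Z=1, Y=2, W=0) weight 2/375
  (X=1, Z=0, Y=0, W=1) weight 3/125
  (X=1, Z=0, Y=1, W=1) weight 3/125
  … 4 more
Group by W:
  weight(W=0) = 14/125
  weight(W=1) = 18/125
Total weight = 14/125 + 18/125 = 32/125
P(W=0 | obs) = 14/125 / 32/125 = 7/16
P(W=1 | obs) = 18/125 / 32/125 = 9/16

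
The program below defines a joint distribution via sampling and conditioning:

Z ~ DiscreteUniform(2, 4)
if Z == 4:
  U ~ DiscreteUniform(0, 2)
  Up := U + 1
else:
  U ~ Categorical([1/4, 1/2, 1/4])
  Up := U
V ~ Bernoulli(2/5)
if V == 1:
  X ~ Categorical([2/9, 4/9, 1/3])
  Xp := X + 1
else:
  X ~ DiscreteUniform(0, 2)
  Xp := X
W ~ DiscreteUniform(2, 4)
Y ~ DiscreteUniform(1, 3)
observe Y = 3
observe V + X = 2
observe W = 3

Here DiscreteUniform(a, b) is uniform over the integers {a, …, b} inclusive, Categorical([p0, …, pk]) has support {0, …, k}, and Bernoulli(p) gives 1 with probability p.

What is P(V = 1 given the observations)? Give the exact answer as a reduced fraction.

P(V = 1 | obs) = 8/17

Enumerate traces; 18 have nonzero weight after conditioning:
  (Z=2, U=0, V=0, X=2, W=3, Y=3) weight 1/540
  (Z=2, U=0, V=1, X=1, W=3, Y=3) weight 2/1215
  (Z=2, U=1, V=0, X=2, W=3, Y=3) weight 1/270
  (Z=2, U=1, V=1, X=1, W=3, Y=3) weight 4/1215
  (Z=2, U=2, V=0, X=2, W=3, Y=3) weight 1/540
  (Z=2, U=2, V=1, X=1, W=3, Y=3) weight 2/1215
  (Z=3, U=0, V=0, X=2, W=3, Y=3) weight 1/540
  (Z=3, U=0, V=1, X=1, W=3, Y=3) weight 2/1215
  … 10 more
Group by V:
  weight(V=0) = 1/45
  weight(V=1) = 8/405
Total weight = 1/45 + 8/405 = 17/405
P(V=0 | obs) = 1/45 / 17/405 = 9/17
P(V=1 | obs) = 8/405 / 17/405 = 8/17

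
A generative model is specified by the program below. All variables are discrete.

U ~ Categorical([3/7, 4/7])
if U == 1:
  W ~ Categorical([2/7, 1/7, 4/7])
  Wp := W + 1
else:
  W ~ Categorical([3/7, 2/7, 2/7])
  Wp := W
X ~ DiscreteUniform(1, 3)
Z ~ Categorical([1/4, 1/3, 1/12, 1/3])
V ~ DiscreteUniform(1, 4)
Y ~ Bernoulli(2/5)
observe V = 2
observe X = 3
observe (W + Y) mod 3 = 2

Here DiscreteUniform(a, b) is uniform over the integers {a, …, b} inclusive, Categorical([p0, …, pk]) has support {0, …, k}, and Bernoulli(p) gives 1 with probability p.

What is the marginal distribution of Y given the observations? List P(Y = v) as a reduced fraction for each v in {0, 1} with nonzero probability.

Enumerate traces; 16 have nonzero weight after conditioning:
  (U=0, W=1, X=3, Z=0, V=2, Y=1) weight 1/980
  (U=0, W=1, X=3, Z=1, V=2, Y=1) weight 1/735
  (U=0, W=1, X=3, Z=2, V=2, Y=1) weight 1/2940
  (U=0, W=1, X=3, Z=3, V=2, Y=1) weight 1/735
  (U=0, W=2, X=3, Z=0, V=2, Y=0) weight 3/1960
  (U=0, W=2, X=3, Z=1, V=2, Y=0) weight 1/490
  (U=0, W=2, X=3, Z=2, V=2, Y=0) weight 1/1960
  (U=0, W=2, X=3, Z=3, V=2, Y=0) weight 1/490
  … 8 more
Group by Y:
  weight(Y=0) = 11/490
  weight(Y=1) = 1/147
Total weight = 11/490 + 1/147 = 43/1470
P(Y=0 | obs) = 11/490 / 43/1470 = 33/43
P(Y=1 | obs) = 1/147 / 43/1470 = 10/43

P(Y=0) = 33/43, P(Y=1) = 10/43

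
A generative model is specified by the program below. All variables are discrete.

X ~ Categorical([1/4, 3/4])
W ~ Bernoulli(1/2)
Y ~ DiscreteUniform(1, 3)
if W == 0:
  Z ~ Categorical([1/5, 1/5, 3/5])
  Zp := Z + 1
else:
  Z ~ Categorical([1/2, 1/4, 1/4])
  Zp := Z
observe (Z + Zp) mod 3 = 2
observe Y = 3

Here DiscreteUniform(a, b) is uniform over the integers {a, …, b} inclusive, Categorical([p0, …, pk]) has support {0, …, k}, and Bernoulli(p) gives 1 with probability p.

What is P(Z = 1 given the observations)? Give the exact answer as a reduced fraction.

P(Z = 1 | obs) = 5/17

Enumerate traces; 4 have nonzero weight after conditioning:
  (X=0, W=0, Y=3, Z=2) weight 1/40
  (X=0, W=1, Y=3, Z=1) weight 1/96
  (X=1, W=0, Y=3, Z=2) weight 3/40
  (X=1, W=1, Y=3, Z=1) weight 1/32
Group by Z:
  weight(Z=1) = 1/24
  weight(Z=2) = 1/10
Total weight = 1/24 + 1/10 = 17/120
P(Z=1 | obs) = 1/24 / 17/120 = 5/17
P(Z=2 | obs) = 1/10 / 17/120 = 12/17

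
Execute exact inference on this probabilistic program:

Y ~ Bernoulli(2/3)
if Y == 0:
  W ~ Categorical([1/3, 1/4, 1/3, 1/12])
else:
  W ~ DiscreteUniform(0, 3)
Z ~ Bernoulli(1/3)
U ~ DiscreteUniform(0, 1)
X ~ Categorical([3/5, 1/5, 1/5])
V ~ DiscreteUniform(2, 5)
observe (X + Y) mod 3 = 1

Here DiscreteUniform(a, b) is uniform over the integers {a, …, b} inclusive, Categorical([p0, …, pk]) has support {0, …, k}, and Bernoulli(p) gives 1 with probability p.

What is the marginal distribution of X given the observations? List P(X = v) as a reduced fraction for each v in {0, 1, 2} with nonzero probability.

Enumerate traces; 128 have nonzero weight after conditioning:
  (Y=0, W=0, Z=0, U=0, X=1, V=2) weight 1/540
  (Y=0, W=0, Z=0, U=0, X=1, V=3) weight 1/540
  (Y=0, W=0, Z=0, U=0, X=1, V=4) weight 1/540
  (Y=0, W=0, Z=0, U=0, X=1, V=5) weight 1/540
  (Y=0, W=0, Z=0, U=1, X=1, V=2) weight 1/540
  (Y=0, W=0, Z=0, U=1, X=1, V=3) weight 1/540
  (Y=0, W=0, Z=0, U=1, X=1, V=4) weight 1/540
  (Y=0, W=0, Z=0, U=1, X=1, V=5) weight 1/540
  (Y=1, W=0, Z=0, U=0, X=0, V=2) weight 1/120
  … 119 more
Group by X:
  weight(X=0) = 2/5
  weight(X=1) = 1/15
Total weight = 2/5 + 1/15 = 7/15
P(X=0 | obs) = 2/5 / 7/15 = 6/7
P(X=1 | obs) = 1/15 / 7/15 = 1/7

P(X=0) = 6/7, P(X=1) = 1/7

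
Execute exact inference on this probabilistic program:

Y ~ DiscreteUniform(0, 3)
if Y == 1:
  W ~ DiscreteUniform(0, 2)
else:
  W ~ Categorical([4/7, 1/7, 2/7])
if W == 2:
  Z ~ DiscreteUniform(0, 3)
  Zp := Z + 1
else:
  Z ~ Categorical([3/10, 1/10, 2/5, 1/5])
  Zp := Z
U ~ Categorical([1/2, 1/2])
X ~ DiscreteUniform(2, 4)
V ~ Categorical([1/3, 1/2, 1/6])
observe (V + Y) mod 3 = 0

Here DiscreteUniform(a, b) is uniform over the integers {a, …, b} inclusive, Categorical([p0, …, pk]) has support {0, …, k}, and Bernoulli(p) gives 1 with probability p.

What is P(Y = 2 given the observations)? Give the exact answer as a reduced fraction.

P(Y = 2 | obs) = 3/8

Enumerate traces; 288 have nonzero weight after conditioning:
  (Y=0, W=0, Z=0, U=0, X=2, V=0) weight 1/420
  (Y=0, W=0, Z=0, U=0, X=3, V=0) weight 1/420
  (Y=0, W=0, Z=0, U=0, X=4, V=0) weight 1/420
  (Y=0, W=0, Z=0, U=1, X=2, V=0) weight 1/420
  (Y=0, W=0, Z=0, U=1, X=3, V=0) weight 1/420
  (Y=0, W=0, Z=0, U=1, X=4, V=0) weight 1/420
  (Y=0, W=0, Z=1, U=0, X=2, V=0) weight 1/1260
  (Y=0, W=0, Z=1, U=0, X=3, V=0) weight 1/1260
  (Y=1, W=0, Z=0, U=0, X=2, V=2) weight 1/1440
  (Y=2, W=0, Z=0, U=0, X=2, V=1) weight 1/280
  … 278 more
Group by Y:
  weight(Y=0) = 1/12
  weight(Y=1) = 1/24
  weight(Y=2) = 1/8
  weight(Y=3) = 1/12
Total weight = 1/12 + 1/24 + 1/8 + 1/12 = 1/3
P(Y=0 | obs) = 1/12 / 1/3 = 1/4
P(Y=1 | obs) = 1/24 / 1/3 = 1/8
P(Y=2 | obs) = 1/8 / 1/3 = 3/8
P(Y=3 | obs) = 1/12 / 1/3 = 1/4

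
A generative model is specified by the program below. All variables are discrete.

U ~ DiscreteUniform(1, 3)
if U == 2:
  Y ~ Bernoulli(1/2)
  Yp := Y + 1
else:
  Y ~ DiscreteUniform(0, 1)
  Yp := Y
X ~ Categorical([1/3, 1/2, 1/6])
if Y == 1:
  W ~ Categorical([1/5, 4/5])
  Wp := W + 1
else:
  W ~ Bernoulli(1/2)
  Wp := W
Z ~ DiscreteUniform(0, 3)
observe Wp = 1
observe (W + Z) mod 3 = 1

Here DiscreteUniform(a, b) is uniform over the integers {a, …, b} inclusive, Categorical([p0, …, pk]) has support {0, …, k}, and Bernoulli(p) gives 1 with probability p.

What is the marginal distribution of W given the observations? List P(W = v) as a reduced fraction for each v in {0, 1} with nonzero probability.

Enumerate traces; 27 have nonzero weight after conditioning:
  (U=1, Y=0, X=0, W=1, Z=0) weight 1/144
  (U=1, Y=0, X=0, W=1, Z=3) weight 1/144
  (U=1, Y=0, X=1, W=1, Z=0) weight 1/96
  (U=1, Y=0, X=1, W=1, Z=3) weight 1/96
  (U=1, Y=0, X=2, W=1, Z=0) weight 1/288
  (U=1, Y=0, X=2, W=1, Z=3) weight 1/288
  (U=1, Y=1, X=0, W=0, Z=1) weight 1/360
  (U=1, Y=1, X=1, W=0, Z=1) weight 1/240
  … 19 more
Group by W:
  weight(W=0) = 1/40
  weight(W=1) = 1/8
Total weight = 1/40 + 1/8 = 3/20
P(W=0 | obs) = 1/40 / 3/20 = 1/6
P(W=1 | obs) = 1/8 / 3/20 = 5/6

P(W=0) = 1/6, P(W=1) = 5/6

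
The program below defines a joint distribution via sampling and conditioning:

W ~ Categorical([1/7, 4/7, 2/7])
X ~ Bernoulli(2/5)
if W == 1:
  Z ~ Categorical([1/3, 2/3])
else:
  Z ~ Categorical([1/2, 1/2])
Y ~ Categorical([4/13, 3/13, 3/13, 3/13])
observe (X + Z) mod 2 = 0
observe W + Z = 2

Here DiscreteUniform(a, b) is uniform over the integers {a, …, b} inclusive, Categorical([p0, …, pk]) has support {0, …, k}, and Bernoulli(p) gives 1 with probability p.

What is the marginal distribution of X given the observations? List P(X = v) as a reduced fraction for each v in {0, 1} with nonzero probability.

Enumerate traces; 8 have nonzero weight after conditioning:
  (W=1, X=1, Z=1, Y=0) weight 64/1365
  (W=1, X=1, Z=1, Y=1) weight 16/455
  (W=1, X=1, Z=1, Y=2) weight 16/455
  (W=1, X=1, Z=1, Y=3) weight 16/455
  (W=2, X=0, Z=0, Y=0) weight 12/455
  (W=2, X=0, Z=0, Y=1) weight 9/455
  (W=2, X=0, Z=0, Y=2) weight 9/455
  (W=2, X=0, Z=0, Y=3) weight 9/455
Group by X:
  weight(X=0) = 3/35
  weight(X=1) = 16/105
Total weight = 3/35 + 16/105 = 5/21
P(X=0 | obs) = 3/35 / 5/21 = 9/25
P(X=1 | obs) = 16/105 / 5/21 = 16/25

P(X=0) = 9/25, P(X=1) = 16/25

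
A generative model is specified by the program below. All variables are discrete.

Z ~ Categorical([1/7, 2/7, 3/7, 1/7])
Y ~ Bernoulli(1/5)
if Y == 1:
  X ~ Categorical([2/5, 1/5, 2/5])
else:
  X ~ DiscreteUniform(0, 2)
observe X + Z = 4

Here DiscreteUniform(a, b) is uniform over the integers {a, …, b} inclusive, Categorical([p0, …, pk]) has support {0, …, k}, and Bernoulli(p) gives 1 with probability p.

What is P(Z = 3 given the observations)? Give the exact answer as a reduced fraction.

Enumerate traces; 4 have nonzero weight after conditioning:
  (Z=2, Y=0, X=2) weight 4/35
  (Z=2, Y=1, X=2) weight 6/175
  (Z=3, Y=0, X=1) weight 4/105
  (Z=3, Y=1, X=1) weight 1/175
Group by Z:
  weight(Z=2) = 26/175
  weight(Z=3) = 23/525
Total weight = 26/175 + 23/525 = 101/525
P(Z=2 | obs) = 26/175 / 101/525 = 78/101
P(Z=3 | obs) = 23/525 / 101/525 = 23/101

P(Z = 3 | obs) = 23/101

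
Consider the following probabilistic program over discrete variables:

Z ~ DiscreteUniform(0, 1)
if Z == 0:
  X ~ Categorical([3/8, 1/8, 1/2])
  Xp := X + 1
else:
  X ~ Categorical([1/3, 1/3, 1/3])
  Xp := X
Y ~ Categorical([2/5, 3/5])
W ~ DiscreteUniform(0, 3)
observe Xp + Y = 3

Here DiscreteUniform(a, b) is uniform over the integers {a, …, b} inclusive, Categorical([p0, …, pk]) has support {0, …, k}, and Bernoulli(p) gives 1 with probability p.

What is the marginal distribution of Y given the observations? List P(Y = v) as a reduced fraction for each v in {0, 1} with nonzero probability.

P(Y=0) = 8/19, P(Y=1) = 11/19

Enumerate traces; 12 have nonzero weight after conditioning:
  (Z=0, X=1, Y=1, W=0) weight 3/320
  (Z=0, X=1, Y=1, W=1) weight 3/320
  (Z=0, X=1, Y=1, W=2) weight 3/320
  (Z=0, X=1, Y=1, W=3) weight 3/320
  (Z=0, X=2, Y=0, W=0) weight 1/40
  (Z=0, X=2, Y=0, W=1) weight 1/40
  (Z=0, X=2, Y=0, W=2) weight 1/40
  (Z=0, X=2, Y=0, W=3) weight 1/40
  … 4 more
Group by Y:
  weight(Y=0) = 1/10
  weight(Y=1) = 11/80
Total weight = 1/10 + 11/80 = 19/80
P(Y=0 | obs) = 1/10 / 19/80 = 8/19
P(Y=1 | obs) = 11/80 / 19/80 = 11/19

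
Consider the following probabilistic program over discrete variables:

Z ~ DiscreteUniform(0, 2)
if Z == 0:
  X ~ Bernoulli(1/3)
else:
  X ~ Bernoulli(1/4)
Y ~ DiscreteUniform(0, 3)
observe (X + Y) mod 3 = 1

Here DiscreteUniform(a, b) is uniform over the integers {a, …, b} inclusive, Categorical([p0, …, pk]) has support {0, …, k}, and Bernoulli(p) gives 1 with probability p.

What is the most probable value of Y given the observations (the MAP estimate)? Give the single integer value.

argmax_v P(Y = v | obs) = 1

Enumerate traces; 9 have nonzero weight after conditioning:
  (Z=0, X=0, Y=1) weight 1/18
  (Z=0, X=1, Y=0) weight 1/36
  (Z=0, X=1, Y=3) weight 1/36
  (Z=1, X=0, Y=1) weight 1/16
  (Z=1, X=1, Y=0) weight 1/48
  (Z=1, X=1, Y=3) weight 1/48
  (Z=2, X=0, Y=1) weight 1/16
  (Z=2, X=1, Y=0) weight 1/48
  … 1 more
Group by Y:
  weight(Y=0) = 5/72
  weight(Y=1) = 13/72
  weight(Y=3) = 5/72
Total weight = 5/72 + 13/72 + 5/72 = 23/72
P(Y=0 | obs) = 5/72 / 23/72 = 5/23
P(Y=1 | obs) = 13/72 / 23/72 = 13/23
P(Y=3 | obs) = 5/72 / 23/72 = 5/23
argmax = 1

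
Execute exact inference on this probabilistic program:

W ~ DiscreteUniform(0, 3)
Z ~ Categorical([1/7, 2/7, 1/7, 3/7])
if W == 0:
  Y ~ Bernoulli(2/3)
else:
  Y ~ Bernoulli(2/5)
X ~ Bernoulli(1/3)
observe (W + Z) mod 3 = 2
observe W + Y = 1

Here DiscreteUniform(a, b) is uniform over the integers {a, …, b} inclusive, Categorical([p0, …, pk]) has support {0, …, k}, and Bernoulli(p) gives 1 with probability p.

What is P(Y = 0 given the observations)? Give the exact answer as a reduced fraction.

P(Y = 0 | obs) = 9/14

Enumerate traces; 4 have nonzero weight after conditioning:
  (W=0, Z=2, Y=1, X=0) weight 1/63
  (W=0, Z=2, Y=1, X=1) weight 1/126
  (W=1, Z=1, Y=0, X=0) weight 1/35
  (W=1, Z=1, Y=0, X=1) weight 1/70
Group by Y:
  weight(Y=0) = 3/70
  weight(Y=1) = 1/42
Total weight = 3/70 + 1/42 = 1/15
P(Y=0 | obs) = 3/70 / 1/15 = 9/14
P(Y=1 | obs) = 1/42 / 1/15 = 5/14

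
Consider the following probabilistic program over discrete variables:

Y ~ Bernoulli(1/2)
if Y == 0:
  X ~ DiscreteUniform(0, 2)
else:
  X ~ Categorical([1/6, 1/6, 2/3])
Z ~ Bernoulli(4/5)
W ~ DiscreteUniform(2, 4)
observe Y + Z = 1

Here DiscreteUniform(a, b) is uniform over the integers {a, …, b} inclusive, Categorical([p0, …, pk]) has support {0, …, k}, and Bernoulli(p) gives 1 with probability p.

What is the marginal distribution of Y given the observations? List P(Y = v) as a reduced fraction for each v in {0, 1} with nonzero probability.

Enumerate traces; 18 have nonzero weight after conditioning:
  (Y=0, X=0, Z=1, W=2) weight 2/45
  (Y=0, X=0, Z=1, W=3) weight 2/45
  (Y=0, X=0, Z=1, W=4) weight 2/45
  (Y=0, X=1, Z=1, W=2) weight 2/45
  (Y=0, X=1, Z=1, W=3) weight 2/45
  (Y=0, X=1, Z=1, W=4) weight 2/45
  (Y=0, X=2, Z=1, W=2) weight 2/45
  (Y=0, X=2, Z=1, W=3) weight 2/45
  (Y=1, X=0, Z=0, W=2) weight 1/180
  … 9 more
Group by Y:
  weight(Y=0) = 2/5
  weight(Y=1) = 1/10
Total weight = 2/5 + 1/10 = 1/2
P(Y=0 | obs) = 2/5 / 1/2 = 4/5
P(Y=1 | obs) = 1/10 / 1/2 = 1/5

P(Y=0) = 4/5, P(Y=1) = 1/5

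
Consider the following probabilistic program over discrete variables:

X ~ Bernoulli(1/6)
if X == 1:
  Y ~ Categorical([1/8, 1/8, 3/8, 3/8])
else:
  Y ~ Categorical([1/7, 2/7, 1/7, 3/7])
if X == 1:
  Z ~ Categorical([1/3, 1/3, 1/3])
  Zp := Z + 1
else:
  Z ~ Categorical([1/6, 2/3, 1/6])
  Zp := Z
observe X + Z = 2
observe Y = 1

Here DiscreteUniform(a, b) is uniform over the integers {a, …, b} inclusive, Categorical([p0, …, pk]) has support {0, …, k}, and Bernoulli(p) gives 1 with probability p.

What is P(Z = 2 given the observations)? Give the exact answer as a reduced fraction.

P(Z = 2 | obs) = 40/47

Enumerate traces; 2 have nonzero weight after conditioning:
  (X=0, Y=1, Z=2) weight 5/126
  (X=1, Y=1, Z=1) weight 1/144
Group by Z:
  weight(Z=1) = 1/144
  weight(Z=2) = 5/126
Total weight = 1/144 + 5/126 = 47/1008
P(Z=1 | obs) = 1/144 / 47/1008 = 7/47
P(Z=2 | obs) = 5/126 / 47/1008 = 40/47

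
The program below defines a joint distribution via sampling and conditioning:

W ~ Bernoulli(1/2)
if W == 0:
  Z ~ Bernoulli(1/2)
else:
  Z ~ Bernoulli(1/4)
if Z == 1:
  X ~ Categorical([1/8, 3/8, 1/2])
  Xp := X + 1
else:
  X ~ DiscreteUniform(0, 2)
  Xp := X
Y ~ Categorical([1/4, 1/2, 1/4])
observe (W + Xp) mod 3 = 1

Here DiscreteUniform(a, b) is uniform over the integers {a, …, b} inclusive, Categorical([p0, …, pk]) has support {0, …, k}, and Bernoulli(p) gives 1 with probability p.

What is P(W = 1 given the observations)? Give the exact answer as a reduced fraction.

P(W = 1 | obs) = 18/29

Enumerate traces; 12 have nonzero weight after conditioning:
  (W=0, Z=0, X=1, Y=0) weight 1/48
  (W=0, Z=0, X=1, Y=1) weight 1/24
  (W=0, Z=0, X=1, Y=2) weight 1/48
  (W=0, Z=1, X=0, Y=0) weight 1/128
  (W=0, Z=1, X=0, Y=1) weight 1/64
  (W=0, Z=1, X=0, Y=2) weight 1/128
  (W=1, Z=0, X=0, Y=0) weight 1/32
  (W=1, Z=0, X=0, Y=1) weight 1/16
  … 4 more
Group by W:
  weight(W=0) = 11/96
  weight(W=1) = 3/16
Total weight = 11/96 + 3/16 = 29/96
P(W=0 | obs) = 11/96 / 29/96 = 11/29
P(W=1 | obs) = 3/16 / 29/96 = 18/29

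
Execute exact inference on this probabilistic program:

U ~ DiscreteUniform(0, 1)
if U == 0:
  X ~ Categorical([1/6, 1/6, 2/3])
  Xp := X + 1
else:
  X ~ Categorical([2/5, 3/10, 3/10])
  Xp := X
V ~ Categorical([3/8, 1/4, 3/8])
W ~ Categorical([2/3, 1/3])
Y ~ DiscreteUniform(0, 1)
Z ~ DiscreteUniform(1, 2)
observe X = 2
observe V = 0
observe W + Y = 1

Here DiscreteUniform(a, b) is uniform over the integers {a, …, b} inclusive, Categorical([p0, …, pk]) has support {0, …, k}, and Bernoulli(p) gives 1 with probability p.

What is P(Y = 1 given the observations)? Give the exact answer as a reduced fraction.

Enumerate traces; 8 have nonzero weight after conditioning:
  (U=0, X=2, V=0, W=0, Y=1, Z=1) weight 1/48
  (U=0, X=2, V=0, W=0, Y=1, Z=2) weight 1/48
  (U=0, X=2, V=0, W=1, Y=0, Z=1) weight 1/96
  (U=0, X=2, V=0, W=1, Y=0, Z=2) weight 1/96
  (U=1, X=2, V=0, W=0, Y=1, Z=1) weight 3/320
  (U=1, X=2, V=0, W=0, Y=1, Z=2) weight 3/320
  (U=1, X=2, V=0, W=1, Y=0, Z=1) weight 3/640
  (U=1, X=2, V=0, W=1, Y=0, Z=2) weight 3/640
Group by Y:
  weight(Y=0) = 29/960
  weight(Y=1) = 29/480
Total weight = 29/960 + 29/480 = 29/320
P(Y=0 | obs) = 29/960 / 29/320 = 1/3
P(Y=1 | obs) = 29/480 / 29/320 = 2/3

P(Y = 1 | obs) = 2/3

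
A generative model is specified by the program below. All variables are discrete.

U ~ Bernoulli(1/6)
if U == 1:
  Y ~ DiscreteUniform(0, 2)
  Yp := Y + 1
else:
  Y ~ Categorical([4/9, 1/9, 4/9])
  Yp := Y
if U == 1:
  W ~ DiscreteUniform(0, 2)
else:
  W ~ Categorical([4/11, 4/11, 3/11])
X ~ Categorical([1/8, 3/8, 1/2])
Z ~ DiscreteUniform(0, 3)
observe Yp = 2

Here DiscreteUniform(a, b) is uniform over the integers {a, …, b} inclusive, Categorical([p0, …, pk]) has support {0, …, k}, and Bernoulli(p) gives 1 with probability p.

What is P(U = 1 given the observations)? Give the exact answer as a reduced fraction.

P(U = 1 | obs) = 3/23

Enumerate traces; 72 have nonzero weight after conditioning:
  (U=0, Y=2, W=0, X=0, Z=0) weight 5/1188
  (U=0, Y=2, W=0, X=0, Z=1) weight 5/1188
  (U=0, Y=2, W=0, X=0, Z=2) weight 5/1188
  (U=0, Y=2, W=0, X=0, Z=3) weight 5/1188
  (U=0, Y=2, W=0, X=1, Z=0) weight 5/396
  (U=0, Y=2, W=0, X=1, Z=1) weight 5/396
  (U=0, Y=2, W=0, X=1, Z=2) weight 5/396
  (U=0, Y=2, W=0, X=1, Z=3) weight 5/396
  (U=1, Y=1, W=0, X=0, Z=0) weight 1/1728
  … 63 more
Group by U:
  weight(U=0) = 10/27
  weight(U=1) = 1/18
Total weight = 10/27 + 1/18 = 23/54
P(U=0 | obs) = 10/27 / 23/54 = 20/23
P(U=1 | obs) = 1/18 / 23/54 = 3/23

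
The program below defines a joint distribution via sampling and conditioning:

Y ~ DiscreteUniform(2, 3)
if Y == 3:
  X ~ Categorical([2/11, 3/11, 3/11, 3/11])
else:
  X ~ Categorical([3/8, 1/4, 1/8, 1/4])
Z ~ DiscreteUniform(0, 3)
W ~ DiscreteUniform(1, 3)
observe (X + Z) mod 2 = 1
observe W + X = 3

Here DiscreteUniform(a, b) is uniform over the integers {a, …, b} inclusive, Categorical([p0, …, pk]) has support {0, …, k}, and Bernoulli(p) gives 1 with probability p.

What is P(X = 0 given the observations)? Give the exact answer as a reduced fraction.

P(X = 0 | obs) = 49/130

Enumerate traces; 12 have nonzero weight after conditioning:
  (Y=2, X=0, Z=1, W=3) weight 1/64
  (Y=2, X=0, Z=3, W=3) weight 1/64
  (Y=2, X=1, Z=0, W=2) weight 1/96
  (Y=2, X=1, Z=2, W=2) weight 1/96
  (Y=2, X=2, Z=1, W=1) weight 1/192
  (Y=2, X=2, Z=3, W=1) weight 1/192
  (Y=3, X=0, Z=1, W=3) weight 1/132
  (Y=3, X=0, Z=3, W=3) weight 1/132
  … 4 more
Group by X:
  weight(X=0) = 49/1056
  weight(X=1) = 23/528
  weight(X=2) = 35/1056
Total weight = 49/1056 + 23/528 + 35/1056 = 65/528
P(X=0 | obs) = 49/1056 / 65/528 = 49/130
P(X=1 | obs) = 23/528 / 65/528 = 23/65
P(X=2 | obs) = 35/1056 / 65/528 = 7/26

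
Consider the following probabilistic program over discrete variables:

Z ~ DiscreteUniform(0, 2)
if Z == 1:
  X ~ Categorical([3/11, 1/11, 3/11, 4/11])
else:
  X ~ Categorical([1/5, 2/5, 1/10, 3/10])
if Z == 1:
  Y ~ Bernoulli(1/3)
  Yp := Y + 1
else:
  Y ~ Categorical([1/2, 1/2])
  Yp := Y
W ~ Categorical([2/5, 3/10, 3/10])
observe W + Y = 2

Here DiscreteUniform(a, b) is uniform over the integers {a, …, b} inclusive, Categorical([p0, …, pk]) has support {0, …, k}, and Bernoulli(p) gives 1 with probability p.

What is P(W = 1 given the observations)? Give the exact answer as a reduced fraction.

P(W = 1 | obs) = 4/9

Enumerate traces; 24 have nonzero weight after conditioning:
  (Z=0, X=0, Y=0, W=2) weight 1/100
  (Z=0, X=0, Y=1, W=1) weight 1/100
  (Z=0, X=1, Y=0, W=2) weight 1/50
  (Z=0, X=1, Y=1, W=1) weight 1/50
  (Z=0, X=2, Y=0, W=2) weight 1/200
  (Z=0, X=2, Y=1, W=1) weight 1/200
  (Z=0, X=3, Y=0, W=2) weight 3/200
  (Z=0, X=3, Y=1, W=1) weight 3/200
  … 16 more
Group by W:
  weight(W=1) = 2/15
  weight(W=2) = 1/6
Total weight = 2/15 + 1/6 = 3/10
P(W=1 | obs) = 2/15 / 3/10 = 4/9
P(W=2 | obs) = 1/6 / 3/10 = 5/9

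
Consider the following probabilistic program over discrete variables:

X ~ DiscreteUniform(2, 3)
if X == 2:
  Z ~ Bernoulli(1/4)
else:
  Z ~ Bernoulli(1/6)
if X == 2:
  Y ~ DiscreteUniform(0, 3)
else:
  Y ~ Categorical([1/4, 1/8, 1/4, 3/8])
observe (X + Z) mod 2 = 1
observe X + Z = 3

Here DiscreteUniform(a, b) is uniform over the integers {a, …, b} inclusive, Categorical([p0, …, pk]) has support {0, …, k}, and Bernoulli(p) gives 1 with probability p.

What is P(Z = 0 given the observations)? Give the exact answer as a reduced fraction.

P(Z = 0 | obs) = 10/13

Enumerate traces; 8 have nonzero weight after conditioning:
  (X=2, Z=1, Y=0) weight 1/32
  (X=2, Z=1, Y=1) weight 1/32
  (X=2, Z=1, Y=2) weight 1/32
  (X=2, Z=1, Y=3) weight 1/32
  (X=3, Z=0, Y=0) weight 5/48
  (X=3, Z=0, Y=1) weight 5/96
  (X=3, Z=0, Y=2) weight 5/48
  (X=3, Z=0, Y=3) weight 5/32
Group by Z:
  weight(Z=0) = 5/12
  weight(Z=1) = 1/8
Total weight = 5/12 + 1/8 = 13/24
P(Z=0 | obs) = 5/12 / 13/24 = 10/13
P(Z=1 | obs) = 1/8 / 13/24 = 3/13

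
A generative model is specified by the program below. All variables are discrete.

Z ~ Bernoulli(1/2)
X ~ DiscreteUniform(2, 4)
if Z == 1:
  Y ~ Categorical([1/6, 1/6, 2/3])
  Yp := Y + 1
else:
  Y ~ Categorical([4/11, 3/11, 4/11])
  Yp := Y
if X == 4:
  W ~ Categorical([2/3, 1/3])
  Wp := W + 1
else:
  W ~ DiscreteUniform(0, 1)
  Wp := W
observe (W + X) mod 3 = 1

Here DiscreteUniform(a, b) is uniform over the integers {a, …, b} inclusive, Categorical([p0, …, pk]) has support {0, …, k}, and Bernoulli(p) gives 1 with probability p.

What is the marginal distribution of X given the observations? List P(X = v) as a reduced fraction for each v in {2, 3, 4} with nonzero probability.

Enumerate traces; 12 have nonzero weight after conditioning:
  (Z=0, X=3, Y=0, W=1) weight 1/33
  (Z=0, X=3, Y=1, W=1) weight 1/44
  (Z=0, X=3, Y=2, W=1) weight 1/33
  (Z=0, X=4, Y=0, W=0) weight 4/99
  (Z=0, X=4, Y=1, W=0) weight 1/33
  (Z=0, X=4, Y=2, W=0) weight 4/99
  (Z=1, X=3, Y=0, W=1) weight 1/72
  (Z=1, X=3, Y=1, W=1) weight 1/72
  … 4 more
Group by X:
  weight(X=3) = 1/6
  weight(X=4) = 2/9
Total weight = 1/6 + 2/9 = 7/18
P(X=3 | obs) = 1/6 / 7/18 = 3/7
P(X=4 | obs) = 2/9 / 7/18 = 4/7

P(X=3) = 3/7, P(X=4) = 4/7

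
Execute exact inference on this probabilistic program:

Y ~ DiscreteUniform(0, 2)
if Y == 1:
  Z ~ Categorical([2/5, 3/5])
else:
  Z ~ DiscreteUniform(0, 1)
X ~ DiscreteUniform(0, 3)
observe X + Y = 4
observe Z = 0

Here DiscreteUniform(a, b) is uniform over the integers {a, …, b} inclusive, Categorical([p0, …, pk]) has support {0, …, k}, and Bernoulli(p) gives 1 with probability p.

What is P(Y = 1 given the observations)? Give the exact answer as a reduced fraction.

P(Y = 1 | obs) = 4/9

Enumerate traces; 2 have nonzero weight after conditioning:
  (Y=1, Z=0, X=3) weight 1/30
  (Y=2, Z=0, X=2) weight 1/24
Group by Y:
  weight(Y=1) = 1/30
  weight(Y=2) = 1/24
Total weight = 1/30 + 1/24 = 3/40
P(Y=1 | obs) = 1/30 / 3/40 = 4/9
P(Y=2 | obs) = 1/24 / 3/40 = 5/9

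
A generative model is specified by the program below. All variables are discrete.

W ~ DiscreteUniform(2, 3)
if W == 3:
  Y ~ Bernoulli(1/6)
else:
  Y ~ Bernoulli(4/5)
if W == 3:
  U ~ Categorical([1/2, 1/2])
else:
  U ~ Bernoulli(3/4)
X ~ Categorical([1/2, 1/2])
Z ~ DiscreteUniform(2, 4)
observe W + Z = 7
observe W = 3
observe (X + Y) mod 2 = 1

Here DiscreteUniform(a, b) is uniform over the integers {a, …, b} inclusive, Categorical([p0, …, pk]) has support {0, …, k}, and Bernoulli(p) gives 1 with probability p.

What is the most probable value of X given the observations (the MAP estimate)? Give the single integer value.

Enumerate traces; 4 have nonzero weight after conditioning:
  (W=3, Y=0, U=0, X=1, Z=4) weight 5/144
  (W=3, Y=0, U=1, X=1, Z=4) weight 5/144
  (W=3, Y=1, U=0, X=0, Z=4) weight 1/144
  (W=3, Y=1, U=1, X=0, Z=4) weight 1/144
Group by X:
  weight(X=0) = 1/72
  weight(X=1) = 5/72
Total weight = 1/72 + 5/72 = 1/12
P(X=0 | obs) = 1/72 / 1/12 = 1/6
P(X=1 | obs) = 5/72 / 1/12 = 5/6
argmax = 1

argmax_v P(X = v | obs) = 1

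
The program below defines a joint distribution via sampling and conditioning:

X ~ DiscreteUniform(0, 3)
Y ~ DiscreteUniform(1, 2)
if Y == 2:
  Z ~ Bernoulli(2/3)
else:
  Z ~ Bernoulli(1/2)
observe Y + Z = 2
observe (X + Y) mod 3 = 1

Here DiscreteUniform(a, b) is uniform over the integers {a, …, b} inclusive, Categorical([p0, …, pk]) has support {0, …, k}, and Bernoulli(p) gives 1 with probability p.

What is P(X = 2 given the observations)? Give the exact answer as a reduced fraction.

P(X = 2 | obs) = 1/4

Enumerate traces; 3 have nonzero weight after conditioning:
  (X=0, Y=1, Z=1) weight 1/16
  (X=2, Y=2, Z=0) weight 1/24
  (X=3, Y=1, Z=1) weight 1/16
Group by X:
  weight(X=0) = 1/16
  weight(X=2) = 1/24
  weight(X=3) = 1/16
Total weight = 1/16 + 1/24 + 1/16 = 1/6
P(X=0 | obs) = 1/16 / 1/6 = 3/8
P(X=2 | obs) = 1/24 / 1/6 = 1/4
P(X=3 | obs) = 1/16 / 1/6 = 3/8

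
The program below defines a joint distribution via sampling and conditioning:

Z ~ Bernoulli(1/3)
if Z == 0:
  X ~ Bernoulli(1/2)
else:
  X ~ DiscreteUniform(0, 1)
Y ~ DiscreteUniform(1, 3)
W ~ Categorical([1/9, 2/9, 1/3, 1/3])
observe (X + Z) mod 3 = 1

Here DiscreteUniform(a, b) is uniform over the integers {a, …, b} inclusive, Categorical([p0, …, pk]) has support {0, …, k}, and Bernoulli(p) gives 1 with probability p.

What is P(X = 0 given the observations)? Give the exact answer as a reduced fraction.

P(X = 0 | obs) = 1/3

Enumerate traces; 24 have nonzero weight after conditioning:
  (Z=0, X=1, Y=1, W=0) weight 1/81
  (Z=0, X=1, Y=1, W=1) weight 2/81
  (Z=0, X=1, Y=1, W=2) weight 1/27
  (Z=0, X=1, Y=1, W=3) weight 1/27
  (Z=0, X=1, Y=2, W=0) weight 1/81
  (Z=0, X=1, Y=2, W=1) weight 2/81
  (Z=0, X=1, Y=2, W=2) weight 1/27
  (Z=0, X=1, Y=2, W=3) weight 1/27
  (Z=1, X=0, Y=1, W=0) weight 1/162
  … 15 more
Group by X:
  weight(X=0) = 1/6
  weight(X=1) = 1/3
Total weight = 1/6 + 1/3 = 1/2
P(X=0 | obs) = 1/6 / 1/2 = 1/3
P(X=1 | obs) = 1/3 / 1/2 = 2/3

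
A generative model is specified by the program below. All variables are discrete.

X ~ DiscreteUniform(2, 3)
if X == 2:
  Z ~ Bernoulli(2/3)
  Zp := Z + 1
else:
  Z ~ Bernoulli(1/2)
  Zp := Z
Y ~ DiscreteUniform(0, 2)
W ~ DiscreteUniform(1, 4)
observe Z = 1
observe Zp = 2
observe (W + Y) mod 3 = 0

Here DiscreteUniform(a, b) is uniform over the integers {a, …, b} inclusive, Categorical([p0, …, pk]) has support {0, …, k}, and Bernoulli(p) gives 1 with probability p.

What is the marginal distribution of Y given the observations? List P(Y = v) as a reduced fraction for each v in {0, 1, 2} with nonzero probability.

Enumerate traces; 4 have nonzero weight after conditioning:
  (X=2, Z=1, Y=0, W=3) weight 1/36
  (X=2, Z=1, Y=1, W=2) weight 1/36
  (X=2, Z=1, Y=2, W=1) weight 1/36
  (X=2, Z=1, Y=2, W=4) weight 1/36
Group by Y:
  weight(Y=0) = 1/36
  weight(Y=1) = 1/36
  weight(Y=2) = 1/18
Total weight = 1/36 + 1/36 + 1/18 = 1/9
P(Y=0 | obs) = 1/36 / 1/9 = 1/4
P(Y=1 | obs) = 1/36 / 1/9 = 1/4
P(Y=2 | obs) = 1/18 / 1/9 = 1/2

P(Y=0) = 1/4, P(Y=1) = 1/4, P(Y=2) = 1/2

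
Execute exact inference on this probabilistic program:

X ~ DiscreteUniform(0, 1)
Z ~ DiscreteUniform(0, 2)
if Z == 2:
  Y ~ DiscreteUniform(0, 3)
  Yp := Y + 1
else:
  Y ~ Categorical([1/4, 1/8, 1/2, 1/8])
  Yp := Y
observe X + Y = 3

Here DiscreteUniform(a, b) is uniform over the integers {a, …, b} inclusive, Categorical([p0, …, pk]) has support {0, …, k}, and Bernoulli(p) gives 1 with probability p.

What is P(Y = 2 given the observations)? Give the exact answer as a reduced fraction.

Enumerate traces; 6 have nonzero weight after conditioning:
  (X=0, Z=0, Y=3) weight 1/48
  (X=0, Z=1, Y=3) weight 1/48
  (X=0, Z=2, Y=3) weight 1/24
  (X=1, Z=0, Y=2) weight 1/12
  (X=1, Z=1, Y=2) weight 1/12
  (X=1, Z=2, Y=2) weight 1/24
Group by Y:
  weight(Y=2) = 5/24
  weight(Y=3) = 1/12
Total weight = 5/24 + 1/12 = 7/24
P(Y=2 | obs) = 5/24 / 7/24 = 5/7
P(Y=3 | obs) = 1/12 / 7/24 = 2/7

P(Y = 2 | obs) = 5/7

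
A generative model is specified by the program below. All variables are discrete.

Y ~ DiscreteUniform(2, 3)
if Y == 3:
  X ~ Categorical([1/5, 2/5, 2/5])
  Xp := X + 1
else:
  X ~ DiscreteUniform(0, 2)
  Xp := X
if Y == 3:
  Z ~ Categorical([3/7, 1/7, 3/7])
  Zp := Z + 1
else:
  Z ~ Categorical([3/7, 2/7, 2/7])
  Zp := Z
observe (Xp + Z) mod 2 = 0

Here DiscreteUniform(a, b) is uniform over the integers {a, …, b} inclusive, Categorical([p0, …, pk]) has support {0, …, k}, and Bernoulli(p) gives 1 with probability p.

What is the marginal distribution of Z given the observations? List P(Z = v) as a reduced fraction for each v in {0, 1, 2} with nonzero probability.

Enumerate traces; 9 have nonzero weight after conditioning:
  (Y=2, X=0, Z=0) weight 1/14
  (Y=2, X=0, Z=2) weight 1/21
  (Y=2, X=1, Z=1) weight 1/21
  (Y=2, X=2, Z=0) weight 1/14
  (Y=2, X=2, Z=2) weight 1/21
  (Y=3, X=0, Z=1) weight 1/70
  (Y=3, X=1, Z=0) weight 3/35
  (Y=3, X=1, Z=2) weight 3/35
  … 1 more
Group by Z:
  weight(Z=0) = 8/35
  weight(Z=1) = 19/210
  weight(Z=2) = 19/105
Total weight = 8/35 + 19/210 + 19/105 = 1/2
P(Z=0 | obs) = 8/35 / 1/2 = 16/35
P(Z=1 | obs) = 19/210 / 1/2 = 19/105
P(Z=2 | obs) = 19/105 / 1/2 = 38/105

P(Z=0) = 16/35, P(Z=1) = 19/105, P(Z=2) = 38/105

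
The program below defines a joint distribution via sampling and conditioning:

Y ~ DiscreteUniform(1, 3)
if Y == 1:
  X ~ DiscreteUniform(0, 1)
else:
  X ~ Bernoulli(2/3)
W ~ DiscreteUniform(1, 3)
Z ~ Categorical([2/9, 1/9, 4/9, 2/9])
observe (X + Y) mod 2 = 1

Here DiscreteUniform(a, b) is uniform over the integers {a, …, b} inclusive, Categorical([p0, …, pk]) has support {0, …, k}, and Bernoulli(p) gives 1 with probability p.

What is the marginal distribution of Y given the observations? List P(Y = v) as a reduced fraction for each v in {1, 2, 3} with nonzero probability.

P(Y=1) = 1/3, P(Y=2) = 4/9, P(Y=3) = 2/9

Enumerate traces; 36 have nonzero weight after conditioning:
  (Y=1, X=0, W=1, Z=0) weight 1/81
  (Y=1, X=0, W=1, Z=1) weight 1/162
  (Y=1, X=0, W=1, Z=2) weight 2/81
  (Y=1, X=0, W=1, Z=3) weight 1/81
  (Y=1, X=0, W=2, Z=0) weight 1/81
  (Y=1, X=0, W=2, Z=1) weight 1/162
  (Y=1, X=0, W=2, Z=2) weight 2/81
  (Y=1, X=0, W=2, Z=3) weight 1/81
  (Y=2, X=1, W=1, Z=0) weight 4/243
  (Y=3, X=0, W=1, Z=0) weight 2/243
  … 26 more
Group by Y:
  weight(Y=1) = 1/6
  weight(Y=2) = 2/9
  weight(Y=3) = 1/9
Total weight = 1/6 + 2/9 + 1/9 = 1/2
P(Y=1 | obs) = 1/6 / 1/2 = 1/3
P(Y=2 | obs) = 2/9 / 1/2 = 4/9
P(Y=3 | obs) = 1/9 / 1/2 = 2/9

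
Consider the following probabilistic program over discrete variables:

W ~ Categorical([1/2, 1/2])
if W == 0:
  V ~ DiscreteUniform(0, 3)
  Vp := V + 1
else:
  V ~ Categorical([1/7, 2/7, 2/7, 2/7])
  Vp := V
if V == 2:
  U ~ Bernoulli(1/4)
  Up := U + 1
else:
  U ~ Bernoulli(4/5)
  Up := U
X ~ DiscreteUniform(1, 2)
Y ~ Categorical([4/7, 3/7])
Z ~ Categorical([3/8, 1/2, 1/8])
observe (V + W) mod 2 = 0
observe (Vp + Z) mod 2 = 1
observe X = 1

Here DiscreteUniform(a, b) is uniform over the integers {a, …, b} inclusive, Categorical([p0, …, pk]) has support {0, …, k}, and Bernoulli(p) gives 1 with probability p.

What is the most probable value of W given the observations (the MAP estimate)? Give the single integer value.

argmax_v P(W = v | obs) = 1

Enumerate traces; 32 have nonzero weight after conditioning:
  (W=0, V=0, U=0, X=1, Y=0, Z=0) weight 3/1120
  (W=0, V=0, U=0, X=1, Y=0, Z=2) weight 1/1120
  (W=0, V=0, U=0, X=1, Y=1, Z=0) weight 9/4480
  (W=0, V=0, U=0, X=1, Y=1, Z=2) weight 3/4480
  (W=0, V=0, U=1, X=1, Y=0, Z=0) weight 3/280
  (W=0, V=0, U=1, X=1, Y=0, Z=2) weight 1/280
  (W=0, V=0, U=1, X=1, Y=1, Z=0) weight 9/1120
  (W=0, V=0, U=1, X=1, Y=1, Z=2) weight 3/1120
  (W=1, V=1, U=0, X=1, Y=0, Z=0) weight 3/980
  … 23 more
Group by W:
  weight(W=0) = 1/16
  weight(W=1) = 1/14
Total weight = 1/16 + 1/14 = 15/112
P(W=0 | obs) = 1/16 / 15/112 = 7/15
P(W=1 | obs) = 1/14 / 15/112 = 8/15
argmax = 1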